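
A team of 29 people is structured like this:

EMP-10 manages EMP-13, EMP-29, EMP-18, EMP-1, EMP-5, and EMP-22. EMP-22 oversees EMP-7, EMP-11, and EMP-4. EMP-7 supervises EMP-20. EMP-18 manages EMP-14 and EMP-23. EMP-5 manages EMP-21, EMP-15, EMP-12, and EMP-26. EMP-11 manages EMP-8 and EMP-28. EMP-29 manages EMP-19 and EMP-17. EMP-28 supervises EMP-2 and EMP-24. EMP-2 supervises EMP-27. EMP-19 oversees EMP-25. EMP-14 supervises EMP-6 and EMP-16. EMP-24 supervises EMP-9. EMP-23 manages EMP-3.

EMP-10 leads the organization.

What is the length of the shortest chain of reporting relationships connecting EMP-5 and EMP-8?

EMP-5 is 1 level below EMP-10, and EMP-8 is 3 levels below EMP-10 (their lowest common manager). The shortest path runs up from EMP-5 to EMP-10 and back down to EMP-8: 1 + 3 = 4 links.

4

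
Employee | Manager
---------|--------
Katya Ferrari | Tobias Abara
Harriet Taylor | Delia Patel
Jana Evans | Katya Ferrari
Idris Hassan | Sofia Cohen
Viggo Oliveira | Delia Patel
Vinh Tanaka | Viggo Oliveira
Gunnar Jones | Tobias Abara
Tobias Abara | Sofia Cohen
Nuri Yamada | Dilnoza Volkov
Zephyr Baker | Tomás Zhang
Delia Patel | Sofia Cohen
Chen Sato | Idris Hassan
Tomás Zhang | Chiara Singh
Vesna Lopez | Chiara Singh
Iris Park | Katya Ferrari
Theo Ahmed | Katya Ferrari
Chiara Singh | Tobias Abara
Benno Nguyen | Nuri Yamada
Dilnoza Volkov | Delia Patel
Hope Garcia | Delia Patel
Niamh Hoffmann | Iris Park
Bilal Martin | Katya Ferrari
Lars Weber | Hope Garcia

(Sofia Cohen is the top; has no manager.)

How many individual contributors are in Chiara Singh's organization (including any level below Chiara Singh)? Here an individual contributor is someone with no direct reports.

2

The people in Chiara Singh's organization with no one reporting to them are Zephyr Baker, Vesna Lopez. That is 2.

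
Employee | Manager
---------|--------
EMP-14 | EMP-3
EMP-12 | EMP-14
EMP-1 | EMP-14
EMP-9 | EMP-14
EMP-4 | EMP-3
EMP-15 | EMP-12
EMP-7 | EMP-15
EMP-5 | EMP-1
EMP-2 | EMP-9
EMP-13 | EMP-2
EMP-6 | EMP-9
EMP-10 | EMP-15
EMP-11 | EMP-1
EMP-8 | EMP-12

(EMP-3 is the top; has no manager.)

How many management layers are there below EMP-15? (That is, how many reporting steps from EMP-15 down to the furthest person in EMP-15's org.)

The longest chain under EMP-15 runs EMP-15 → EMP-10, which is 1 level below EMP-15.

1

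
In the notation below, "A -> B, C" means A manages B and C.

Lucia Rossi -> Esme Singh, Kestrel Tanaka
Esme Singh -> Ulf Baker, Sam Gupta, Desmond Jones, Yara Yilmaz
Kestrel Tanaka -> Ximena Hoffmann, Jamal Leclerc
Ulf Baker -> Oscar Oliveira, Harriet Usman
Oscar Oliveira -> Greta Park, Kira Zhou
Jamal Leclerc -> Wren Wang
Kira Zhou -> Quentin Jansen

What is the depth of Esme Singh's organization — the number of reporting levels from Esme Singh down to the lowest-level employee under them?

The longest chain under Esme Singh runs Esme Singh → Ulf Baker → Oscar Oliveira → Kira Zhou → Quentin Jansen, which is 4 levels below Esme Singh.

4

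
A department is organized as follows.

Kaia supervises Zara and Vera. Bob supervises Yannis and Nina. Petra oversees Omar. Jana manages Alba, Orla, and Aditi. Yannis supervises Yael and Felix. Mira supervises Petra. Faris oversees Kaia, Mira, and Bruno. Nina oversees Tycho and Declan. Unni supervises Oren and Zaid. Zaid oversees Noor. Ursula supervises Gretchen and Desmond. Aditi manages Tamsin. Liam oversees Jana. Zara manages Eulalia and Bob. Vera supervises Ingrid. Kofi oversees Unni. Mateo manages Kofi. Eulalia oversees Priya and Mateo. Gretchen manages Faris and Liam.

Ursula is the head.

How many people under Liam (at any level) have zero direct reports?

The people in Liam's organization with no one reporting to them are Orla, Tamsin, Alba. That is 3.

3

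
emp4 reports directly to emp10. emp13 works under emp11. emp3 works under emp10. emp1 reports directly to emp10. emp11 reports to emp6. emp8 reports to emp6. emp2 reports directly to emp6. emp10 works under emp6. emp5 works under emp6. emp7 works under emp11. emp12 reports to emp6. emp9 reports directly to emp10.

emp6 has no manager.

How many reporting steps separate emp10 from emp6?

1

Chain from emp10 up to emp6: emp10 → emp6. That is 1 step up, so emp10 is 1 level below emp6.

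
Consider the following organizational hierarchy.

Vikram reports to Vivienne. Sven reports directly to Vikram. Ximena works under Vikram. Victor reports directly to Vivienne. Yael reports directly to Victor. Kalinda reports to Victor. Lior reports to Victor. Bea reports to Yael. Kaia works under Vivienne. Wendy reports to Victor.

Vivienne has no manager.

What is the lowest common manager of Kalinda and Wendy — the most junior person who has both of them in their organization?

Victor

Kalinda's chain of managers is Victor, Vivienne. Wendy's chain of managers is Victor, Vivienne. The first manager that appears in both chains is Victor.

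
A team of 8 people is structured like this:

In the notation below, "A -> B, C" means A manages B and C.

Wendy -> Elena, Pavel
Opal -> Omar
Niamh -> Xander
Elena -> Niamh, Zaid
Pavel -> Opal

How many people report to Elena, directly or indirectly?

Elena directly manages Niamh, Zaid. Under Niamh: Xander (1). Zaid has no reports. So Elena's organization is 2 direct reports plus everyone under them: 2 + 1 = 3.

3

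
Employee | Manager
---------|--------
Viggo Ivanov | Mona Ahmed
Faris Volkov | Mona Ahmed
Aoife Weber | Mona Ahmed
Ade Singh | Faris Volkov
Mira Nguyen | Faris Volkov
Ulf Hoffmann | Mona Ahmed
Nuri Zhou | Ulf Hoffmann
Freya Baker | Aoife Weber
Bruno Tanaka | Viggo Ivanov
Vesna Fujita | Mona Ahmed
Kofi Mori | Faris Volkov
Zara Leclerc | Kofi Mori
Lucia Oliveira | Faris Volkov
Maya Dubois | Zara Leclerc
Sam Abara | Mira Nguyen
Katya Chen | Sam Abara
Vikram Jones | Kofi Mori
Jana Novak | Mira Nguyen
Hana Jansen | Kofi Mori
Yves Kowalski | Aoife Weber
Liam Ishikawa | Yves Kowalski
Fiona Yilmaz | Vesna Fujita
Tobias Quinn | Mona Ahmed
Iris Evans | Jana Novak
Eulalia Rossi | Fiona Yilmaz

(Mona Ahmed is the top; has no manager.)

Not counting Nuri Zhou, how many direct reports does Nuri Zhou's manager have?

Nuri Zhou reports to Ulf Hoffmann, and Ulf Hoffmann has no other direct reports. Nuri Zhou has 0 peers.

0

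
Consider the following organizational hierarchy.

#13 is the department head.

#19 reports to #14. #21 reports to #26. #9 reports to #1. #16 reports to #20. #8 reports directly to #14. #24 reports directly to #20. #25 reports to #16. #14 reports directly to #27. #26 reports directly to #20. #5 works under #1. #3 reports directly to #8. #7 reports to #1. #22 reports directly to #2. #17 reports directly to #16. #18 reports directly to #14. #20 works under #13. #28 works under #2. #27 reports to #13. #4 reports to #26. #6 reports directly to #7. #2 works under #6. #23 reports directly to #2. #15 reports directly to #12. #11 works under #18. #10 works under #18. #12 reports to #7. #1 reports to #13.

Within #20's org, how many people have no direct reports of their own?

5

The people in #20's organization with no one reporting to them are #17, #25, #24, #21, #4. That is 5.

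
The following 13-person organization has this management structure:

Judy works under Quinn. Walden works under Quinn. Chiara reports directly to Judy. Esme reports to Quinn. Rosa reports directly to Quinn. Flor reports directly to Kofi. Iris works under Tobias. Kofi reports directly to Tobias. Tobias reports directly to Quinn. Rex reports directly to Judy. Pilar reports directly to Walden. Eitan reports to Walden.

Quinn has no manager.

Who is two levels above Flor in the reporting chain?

Flor reports to Kofi, and Kofi reports to Tobias. So Flor's skip-level manager is Tobias.

Tobias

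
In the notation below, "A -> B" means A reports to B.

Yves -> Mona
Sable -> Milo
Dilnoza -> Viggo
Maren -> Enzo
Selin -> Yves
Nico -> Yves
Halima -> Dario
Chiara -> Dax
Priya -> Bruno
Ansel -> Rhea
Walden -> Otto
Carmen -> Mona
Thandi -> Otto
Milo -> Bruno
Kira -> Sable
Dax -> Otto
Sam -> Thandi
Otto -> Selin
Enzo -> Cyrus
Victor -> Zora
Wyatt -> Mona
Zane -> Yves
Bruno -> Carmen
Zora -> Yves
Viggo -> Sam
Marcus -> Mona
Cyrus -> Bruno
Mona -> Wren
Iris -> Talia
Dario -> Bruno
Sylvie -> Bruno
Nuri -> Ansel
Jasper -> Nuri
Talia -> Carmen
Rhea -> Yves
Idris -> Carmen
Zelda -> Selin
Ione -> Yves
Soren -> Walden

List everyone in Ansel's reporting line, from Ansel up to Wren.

Ansel -> Rhea -> Yves -> Mona -> Wren

Ansel reports to Rhea. Rhea reports to Yves. Yves reports to Mona. Mona reports to Wren. Wren is at the top.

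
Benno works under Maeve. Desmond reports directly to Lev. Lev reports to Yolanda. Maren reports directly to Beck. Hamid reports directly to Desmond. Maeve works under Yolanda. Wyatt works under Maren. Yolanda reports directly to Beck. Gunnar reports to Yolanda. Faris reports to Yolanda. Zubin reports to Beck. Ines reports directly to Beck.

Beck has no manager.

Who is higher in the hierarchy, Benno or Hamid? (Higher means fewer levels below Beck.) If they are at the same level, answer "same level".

Benno

Benno is 3 levels below Beck; Hamid is 4. Benno is higher.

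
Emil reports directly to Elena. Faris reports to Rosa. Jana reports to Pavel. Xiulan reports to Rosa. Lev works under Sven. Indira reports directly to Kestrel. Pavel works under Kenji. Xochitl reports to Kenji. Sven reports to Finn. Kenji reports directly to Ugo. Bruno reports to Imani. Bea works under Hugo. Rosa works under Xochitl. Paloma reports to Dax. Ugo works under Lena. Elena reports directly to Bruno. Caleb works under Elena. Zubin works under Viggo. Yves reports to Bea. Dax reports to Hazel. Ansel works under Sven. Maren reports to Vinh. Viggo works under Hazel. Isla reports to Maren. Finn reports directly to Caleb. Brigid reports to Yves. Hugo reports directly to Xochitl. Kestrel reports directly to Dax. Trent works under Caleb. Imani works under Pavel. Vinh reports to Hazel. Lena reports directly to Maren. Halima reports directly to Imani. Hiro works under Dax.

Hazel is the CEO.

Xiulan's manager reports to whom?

Xiulan reports to Rosa, and Rosa reports to Xochitl. So Xiulan's skip-level manager is Xochitl.

Xochitl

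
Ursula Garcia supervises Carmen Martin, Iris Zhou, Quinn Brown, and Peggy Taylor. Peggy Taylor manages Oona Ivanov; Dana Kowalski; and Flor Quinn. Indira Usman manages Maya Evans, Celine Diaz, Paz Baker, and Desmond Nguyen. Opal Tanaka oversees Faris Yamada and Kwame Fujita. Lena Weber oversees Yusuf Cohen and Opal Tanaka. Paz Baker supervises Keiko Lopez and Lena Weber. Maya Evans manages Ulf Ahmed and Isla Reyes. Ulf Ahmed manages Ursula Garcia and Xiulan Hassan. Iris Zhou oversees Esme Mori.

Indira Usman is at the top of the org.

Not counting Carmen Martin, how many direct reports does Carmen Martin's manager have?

Carmen Martin reports to Ursula Garcia. Ursula Garcia's other direct reports are Iris Zhou, Quinn Brown, Peggy Taylor — 3 peers.

3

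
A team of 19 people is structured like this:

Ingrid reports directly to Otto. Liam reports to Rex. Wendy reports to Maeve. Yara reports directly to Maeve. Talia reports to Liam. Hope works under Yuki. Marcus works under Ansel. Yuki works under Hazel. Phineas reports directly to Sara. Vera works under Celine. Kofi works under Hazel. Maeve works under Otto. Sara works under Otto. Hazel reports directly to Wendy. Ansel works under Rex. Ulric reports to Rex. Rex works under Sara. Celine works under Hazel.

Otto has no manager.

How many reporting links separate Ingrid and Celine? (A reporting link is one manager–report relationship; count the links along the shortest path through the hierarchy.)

Ingrid is 1 level below Otto, and Celine is 4 levels below Otto (their lowest common manager). The shortest path runs up from Ingrid to Otto and back down to Celine: 1 + 4 = 5 links.

5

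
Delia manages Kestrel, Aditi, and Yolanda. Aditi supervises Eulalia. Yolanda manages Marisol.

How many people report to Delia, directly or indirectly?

5

Delia directly manages Kestrel, Aditi, Yolanda. Kestrel has no reports. Under Aditi: Eulalia (1). Under Yolanda: Marisol (1). So Delia's organization is 3 direct reports plus everyone under them: 1 + 2 + 2 = 5.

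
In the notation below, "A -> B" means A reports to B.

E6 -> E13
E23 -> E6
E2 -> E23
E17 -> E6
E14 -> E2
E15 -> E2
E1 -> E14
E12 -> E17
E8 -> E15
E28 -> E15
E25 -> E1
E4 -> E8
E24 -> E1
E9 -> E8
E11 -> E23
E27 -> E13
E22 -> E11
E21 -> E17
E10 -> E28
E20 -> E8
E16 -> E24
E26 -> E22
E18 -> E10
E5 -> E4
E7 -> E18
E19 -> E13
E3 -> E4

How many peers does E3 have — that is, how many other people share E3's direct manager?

1

E3 reports to E4. E4's other direct reports are E5 — 1 peer.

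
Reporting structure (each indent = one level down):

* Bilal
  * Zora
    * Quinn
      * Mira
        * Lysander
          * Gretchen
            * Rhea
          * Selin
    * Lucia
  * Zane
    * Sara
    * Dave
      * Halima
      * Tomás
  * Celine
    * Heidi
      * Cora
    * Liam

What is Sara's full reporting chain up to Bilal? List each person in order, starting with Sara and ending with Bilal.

Sara -> Zane -> Bilal

Sara reports to Zane. Zane reports to Bilal. Bilal is at the top.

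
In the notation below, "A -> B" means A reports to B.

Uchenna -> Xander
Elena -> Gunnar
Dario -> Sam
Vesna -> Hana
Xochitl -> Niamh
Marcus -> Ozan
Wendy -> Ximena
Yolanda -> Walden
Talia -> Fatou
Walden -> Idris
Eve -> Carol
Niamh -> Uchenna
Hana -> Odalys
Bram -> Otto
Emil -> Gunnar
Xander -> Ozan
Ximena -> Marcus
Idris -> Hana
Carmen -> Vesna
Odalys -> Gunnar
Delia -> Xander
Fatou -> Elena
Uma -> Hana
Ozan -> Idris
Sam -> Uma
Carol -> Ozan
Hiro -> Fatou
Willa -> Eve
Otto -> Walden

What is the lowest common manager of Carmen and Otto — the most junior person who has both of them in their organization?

Carmen's chain of managers is Vesna, Hana, Odalys, Gunnar. Otto's chain of managers is Walden, Idris, Hana, Odalys, Gunnar. The first manager that appears in both chains is Hana.

Hana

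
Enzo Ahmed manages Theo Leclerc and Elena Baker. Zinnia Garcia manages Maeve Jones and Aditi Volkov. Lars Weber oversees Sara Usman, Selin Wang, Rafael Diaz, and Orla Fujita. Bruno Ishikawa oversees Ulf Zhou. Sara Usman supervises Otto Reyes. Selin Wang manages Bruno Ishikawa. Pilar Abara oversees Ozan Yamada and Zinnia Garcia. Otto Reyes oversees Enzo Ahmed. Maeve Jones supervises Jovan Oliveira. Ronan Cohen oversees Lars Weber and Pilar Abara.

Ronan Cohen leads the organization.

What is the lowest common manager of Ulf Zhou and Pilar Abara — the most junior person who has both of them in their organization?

Ulf Zhou's chain of managers is Bruno Ishikawa, Selin Wang, Lars Weber, Ronan Cohen. Pilar Abara's chain of managers is Ronan Cohen. The first manager that appears in both chains is Ronan Cohen.

Ronan Cohen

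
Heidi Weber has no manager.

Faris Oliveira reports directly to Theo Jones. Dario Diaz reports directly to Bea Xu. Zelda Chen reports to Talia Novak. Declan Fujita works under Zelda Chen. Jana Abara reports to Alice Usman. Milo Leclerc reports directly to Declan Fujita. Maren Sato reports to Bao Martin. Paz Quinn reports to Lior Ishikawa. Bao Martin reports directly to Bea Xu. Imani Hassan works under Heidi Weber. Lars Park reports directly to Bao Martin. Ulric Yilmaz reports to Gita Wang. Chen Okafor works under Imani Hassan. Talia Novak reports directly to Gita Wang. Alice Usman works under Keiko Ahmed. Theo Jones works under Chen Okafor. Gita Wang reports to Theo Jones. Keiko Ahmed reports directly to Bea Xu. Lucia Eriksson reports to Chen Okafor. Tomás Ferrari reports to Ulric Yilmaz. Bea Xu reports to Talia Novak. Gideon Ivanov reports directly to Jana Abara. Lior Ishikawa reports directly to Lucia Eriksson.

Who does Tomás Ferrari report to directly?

Tomás Ferrari reports directly to Ulric Yilmaz.

Ulric Yilmaz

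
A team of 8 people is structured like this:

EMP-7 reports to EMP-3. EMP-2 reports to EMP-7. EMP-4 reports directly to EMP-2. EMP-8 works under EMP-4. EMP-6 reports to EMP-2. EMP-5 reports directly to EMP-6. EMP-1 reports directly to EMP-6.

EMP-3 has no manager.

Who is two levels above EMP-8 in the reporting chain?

EMP-8 reports to EMP-4, and EMP-4 reports to EMP-2. So EMP-8's skip-level manager is EMP-2.

EMP-2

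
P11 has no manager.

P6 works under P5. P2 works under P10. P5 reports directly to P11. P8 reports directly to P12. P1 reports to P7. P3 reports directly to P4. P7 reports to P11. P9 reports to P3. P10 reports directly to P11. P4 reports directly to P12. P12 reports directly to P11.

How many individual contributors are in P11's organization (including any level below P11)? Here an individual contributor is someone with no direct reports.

5

The people in P11's organization with no one reporting to them are P8, P9, P1, P6, P2. That is 5.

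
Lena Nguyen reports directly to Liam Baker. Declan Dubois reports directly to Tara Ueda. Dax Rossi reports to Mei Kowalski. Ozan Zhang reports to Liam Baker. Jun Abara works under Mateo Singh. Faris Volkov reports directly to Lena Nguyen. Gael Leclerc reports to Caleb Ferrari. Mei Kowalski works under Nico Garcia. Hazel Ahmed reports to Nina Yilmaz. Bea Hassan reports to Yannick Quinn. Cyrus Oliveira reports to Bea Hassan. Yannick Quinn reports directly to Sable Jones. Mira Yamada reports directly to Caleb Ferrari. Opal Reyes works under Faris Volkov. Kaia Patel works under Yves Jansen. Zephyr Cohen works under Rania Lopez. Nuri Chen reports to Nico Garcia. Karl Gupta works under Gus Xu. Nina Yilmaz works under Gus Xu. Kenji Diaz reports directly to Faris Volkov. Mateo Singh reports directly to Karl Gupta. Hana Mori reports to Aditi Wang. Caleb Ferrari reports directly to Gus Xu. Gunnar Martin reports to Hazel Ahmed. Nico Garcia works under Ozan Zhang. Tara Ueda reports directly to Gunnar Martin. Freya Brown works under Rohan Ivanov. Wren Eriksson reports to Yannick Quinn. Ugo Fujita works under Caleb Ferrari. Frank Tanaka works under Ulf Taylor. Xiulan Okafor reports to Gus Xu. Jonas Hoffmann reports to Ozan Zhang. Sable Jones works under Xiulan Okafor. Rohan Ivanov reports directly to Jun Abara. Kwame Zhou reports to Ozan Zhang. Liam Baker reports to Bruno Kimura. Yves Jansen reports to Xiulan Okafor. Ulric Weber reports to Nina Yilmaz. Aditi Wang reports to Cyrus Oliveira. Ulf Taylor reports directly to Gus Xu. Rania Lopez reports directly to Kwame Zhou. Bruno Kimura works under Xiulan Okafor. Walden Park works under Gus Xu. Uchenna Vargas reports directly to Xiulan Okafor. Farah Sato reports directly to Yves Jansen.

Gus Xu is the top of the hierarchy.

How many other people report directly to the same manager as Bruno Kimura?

Bruno Kimura reports to Xiulan Okafor. Xiulan Okafor's other direct reports are Yves Jansen, Sable Jones, Uchenna Vargas — 3 peers.

3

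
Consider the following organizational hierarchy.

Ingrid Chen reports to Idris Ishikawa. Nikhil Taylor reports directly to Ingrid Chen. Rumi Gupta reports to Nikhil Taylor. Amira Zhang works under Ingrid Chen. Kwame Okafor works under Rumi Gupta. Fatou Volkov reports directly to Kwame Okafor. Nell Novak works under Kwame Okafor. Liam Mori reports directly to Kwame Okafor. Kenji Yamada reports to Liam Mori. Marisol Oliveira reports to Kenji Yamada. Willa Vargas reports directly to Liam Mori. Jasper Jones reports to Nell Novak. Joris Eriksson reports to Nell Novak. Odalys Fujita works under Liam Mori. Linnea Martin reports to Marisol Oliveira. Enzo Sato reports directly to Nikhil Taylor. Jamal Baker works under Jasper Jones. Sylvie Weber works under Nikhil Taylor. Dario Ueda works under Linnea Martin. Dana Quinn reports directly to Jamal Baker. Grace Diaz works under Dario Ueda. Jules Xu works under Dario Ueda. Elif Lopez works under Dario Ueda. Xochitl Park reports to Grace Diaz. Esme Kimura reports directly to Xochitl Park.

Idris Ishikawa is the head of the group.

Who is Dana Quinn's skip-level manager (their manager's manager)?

Jasper Jones

Dana Quinn reports to Jamal Baker, and Jamal Baker reports to Jasper Jones. So Dana Quinn's skip-level manager is Jasper Jones.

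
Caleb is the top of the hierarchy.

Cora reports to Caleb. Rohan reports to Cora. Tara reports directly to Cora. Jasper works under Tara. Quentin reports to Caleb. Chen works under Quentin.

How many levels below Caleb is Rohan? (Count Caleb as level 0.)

Chain from Rohan up to Caleb: Rohan → Cora → Caleb. That is 2 steps up, so Rohan is 2 levels below Caleb.

2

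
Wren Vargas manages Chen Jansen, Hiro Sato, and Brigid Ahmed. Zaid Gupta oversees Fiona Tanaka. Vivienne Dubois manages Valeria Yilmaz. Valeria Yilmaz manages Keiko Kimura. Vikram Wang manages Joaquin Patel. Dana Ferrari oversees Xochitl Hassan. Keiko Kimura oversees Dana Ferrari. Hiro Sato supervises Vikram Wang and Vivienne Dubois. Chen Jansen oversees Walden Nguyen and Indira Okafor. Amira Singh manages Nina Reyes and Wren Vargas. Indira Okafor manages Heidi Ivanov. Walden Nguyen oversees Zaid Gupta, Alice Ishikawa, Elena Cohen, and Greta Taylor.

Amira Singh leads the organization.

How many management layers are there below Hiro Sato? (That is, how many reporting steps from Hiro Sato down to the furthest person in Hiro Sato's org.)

5

The longest chain under Hiro Sato runs Hiro Sato → Vivienne Dubois → Valeria Yilmaz → Keiko Kimura → Dana Ferrari → Xochitl Hassan, which is 5 levels below Hiro Sato.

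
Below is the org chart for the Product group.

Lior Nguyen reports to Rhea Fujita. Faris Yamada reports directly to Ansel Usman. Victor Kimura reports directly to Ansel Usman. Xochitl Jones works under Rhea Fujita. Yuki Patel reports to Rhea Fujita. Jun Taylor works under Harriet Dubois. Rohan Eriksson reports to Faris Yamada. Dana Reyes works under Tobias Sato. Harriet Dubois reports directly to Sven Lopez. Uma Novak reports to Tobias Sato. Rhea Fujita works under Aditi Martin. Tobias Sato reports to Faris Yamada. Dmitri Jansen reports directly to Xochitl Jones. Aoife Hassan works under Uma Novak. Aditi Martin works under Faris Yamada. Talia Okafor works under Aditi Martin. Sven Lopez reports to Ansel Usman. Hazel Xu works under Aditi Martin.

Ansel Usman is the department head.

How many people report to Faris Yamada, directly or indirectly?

Faris Yamada directly manages Aditi Martin, Tobias Sato, Rohan Eriksson. Under Aditi Martin: Talia Okafor, Hazel Xu, Rhea Fujita, Yuki Patel, Lior Nguyen, Xochitl Jones, Dmitri Jansen (7). Under Tobias Sato: Dana Reyes, Uma Novak, Aoife Hassan (3). Rohan Eriksson has no reports. So Faris Yamada's organization is 3 direct reports plus everyone under them: 8 + 4 + 1 = 13.

13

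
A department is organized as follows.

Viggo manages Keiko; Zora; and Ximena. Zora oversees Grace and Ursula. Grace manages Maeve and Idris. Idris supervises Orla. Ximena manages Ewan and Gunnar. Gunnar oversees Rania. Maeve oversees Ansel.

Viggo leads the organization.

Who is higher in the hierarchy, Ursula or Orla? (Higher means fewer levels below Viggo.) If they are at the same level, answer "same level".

Ursula

Ursula is 2 levels below Viggo; Orla is 4. Ursula is higher.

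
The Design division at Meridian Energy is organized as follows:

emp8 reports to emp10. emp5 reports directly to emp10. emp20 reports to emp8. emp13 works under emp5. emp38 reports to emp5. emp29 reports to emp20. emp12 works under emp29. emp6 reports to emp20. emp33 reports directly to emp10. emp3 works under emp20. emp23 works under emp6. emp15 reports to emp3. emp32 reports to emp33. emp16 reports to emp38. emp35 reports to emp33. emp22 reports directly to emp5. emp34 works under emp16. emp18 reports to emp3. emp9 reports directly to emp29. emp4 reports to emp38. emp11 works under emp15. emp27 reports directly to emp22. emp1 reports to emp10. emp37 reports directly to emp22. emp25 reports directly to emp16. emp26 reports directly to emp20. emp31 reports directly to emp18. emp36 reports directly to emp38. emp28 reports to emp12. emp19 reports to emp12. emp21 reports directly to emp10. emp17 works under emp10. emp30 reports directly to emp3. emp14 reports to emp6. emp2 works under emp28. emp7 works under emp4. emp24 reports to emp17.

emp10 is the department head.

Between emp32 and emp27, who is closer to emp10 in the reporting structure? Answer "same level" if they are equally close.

emp32 is 2 levels below emp10; emp27 is 3. emp32 is higher.

emp32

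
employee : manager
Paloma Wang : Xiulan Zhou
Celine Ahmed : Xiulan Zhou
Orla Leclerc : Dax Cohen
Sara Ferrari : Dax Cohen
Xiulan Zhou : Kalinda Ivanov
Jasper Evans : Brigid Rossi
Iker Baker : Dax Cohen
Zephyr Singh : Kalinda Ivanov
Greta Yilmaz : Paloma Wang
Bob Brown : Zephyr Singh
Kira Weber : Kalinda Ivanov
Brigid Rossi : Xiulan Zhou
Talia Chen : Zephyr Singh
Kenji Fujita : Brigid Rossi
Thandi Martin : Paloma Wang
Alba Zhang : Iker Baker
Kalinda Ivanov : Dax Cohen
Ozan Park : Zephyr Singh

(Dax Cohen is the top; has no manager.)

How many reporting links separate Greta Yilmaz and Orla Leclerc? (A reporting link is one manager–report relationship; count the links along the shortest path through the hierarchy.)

5

Greta Yilmaz is 4 levels below Dax Cohen, and Orla Leclerc is 1 level below Dax Cohen (their lowest common manager). The shortest path runs up from Greta Yilmaz to Dax Cohen and back down to Orla Leclerc: 4 + 1 = 5 links.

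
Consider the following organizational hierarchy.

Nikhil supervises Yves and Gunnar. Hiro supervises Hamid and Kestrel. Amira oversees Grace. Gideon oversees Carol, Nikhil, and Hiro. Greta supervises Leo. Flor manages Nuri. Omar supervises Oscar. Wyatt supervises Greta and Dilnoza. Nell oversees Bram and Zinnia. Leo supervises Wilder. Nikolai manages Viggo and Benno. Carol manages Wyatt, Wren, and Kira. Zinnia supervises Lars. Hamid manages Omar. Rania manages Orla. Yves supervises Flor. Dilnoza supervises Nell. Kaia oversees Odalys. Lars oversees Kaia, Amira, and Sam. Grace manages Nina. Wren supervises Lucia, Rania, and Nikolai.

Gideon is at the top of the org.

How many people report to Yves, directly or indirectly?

2

Yves directly manages Flor. Under Flor: Nuri (1). That's 2 in total.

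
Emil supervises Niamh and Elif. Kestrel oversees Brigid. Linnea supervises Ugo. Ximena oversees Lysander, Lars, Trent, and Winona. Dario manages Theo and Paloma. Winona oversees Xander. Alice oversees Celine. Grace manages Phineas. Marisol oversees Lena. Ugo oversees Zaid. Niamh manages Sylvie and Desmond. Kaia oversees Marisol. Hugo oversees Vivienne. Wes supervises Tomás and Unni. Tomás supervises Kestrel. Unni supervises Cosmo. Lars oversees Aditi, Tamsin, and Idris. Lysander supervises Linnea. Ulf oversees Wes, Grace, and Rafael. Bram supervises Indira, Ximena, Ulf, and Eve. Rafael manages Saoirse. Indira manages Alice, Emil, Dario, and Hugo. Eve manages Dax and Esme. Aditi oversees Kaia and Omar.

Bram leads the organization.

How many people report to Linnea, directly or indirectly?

2

Linnea directly manages Ugo. Under Ugo: Zaid (1). That's 2 in total.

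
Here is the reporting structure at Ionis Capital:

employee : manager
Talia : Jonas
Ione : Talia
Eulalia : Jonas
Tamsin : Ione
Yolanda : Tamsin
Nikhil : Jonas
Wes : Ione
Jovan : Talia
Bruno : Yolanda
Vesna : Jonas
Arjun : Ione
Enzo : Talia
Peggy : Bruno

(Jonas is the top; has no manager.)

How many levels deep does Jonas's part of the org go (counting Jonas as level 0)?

6

The longest chain under Jonas runs Jonas → Talia → Ione → Tamsin → Yolanda → Bruno → Peggy, which is 6 levels below Jonas.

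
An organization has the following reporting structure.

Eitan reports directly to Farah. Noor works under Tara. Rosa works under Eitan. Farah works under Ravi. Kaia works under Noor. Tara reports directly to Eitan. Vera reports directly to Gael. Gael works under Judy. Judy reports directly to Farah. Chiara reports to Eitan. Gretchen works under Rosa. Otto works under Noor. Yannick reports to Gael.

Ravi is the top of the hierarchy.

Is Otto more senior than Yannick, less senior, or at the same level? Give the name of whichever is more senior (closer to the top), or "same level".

Yannick

Otto is 5 levels below Ravi; Yannick is 4. Yannick is higher.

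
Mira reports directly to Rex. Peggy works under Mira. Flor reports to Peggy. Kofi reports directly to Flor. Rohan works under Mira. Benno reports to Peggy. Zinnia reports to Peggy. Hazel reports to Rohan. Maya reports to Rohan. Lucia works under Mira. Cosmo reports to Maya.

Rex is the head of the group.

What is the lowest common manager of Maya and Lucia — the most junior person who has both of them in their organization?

Mira

Maya's chain of managers is Rohan, Mira, Rex. Lucia's chain of managers is Mira, Rex. The first manager that appears in both chains is Mira.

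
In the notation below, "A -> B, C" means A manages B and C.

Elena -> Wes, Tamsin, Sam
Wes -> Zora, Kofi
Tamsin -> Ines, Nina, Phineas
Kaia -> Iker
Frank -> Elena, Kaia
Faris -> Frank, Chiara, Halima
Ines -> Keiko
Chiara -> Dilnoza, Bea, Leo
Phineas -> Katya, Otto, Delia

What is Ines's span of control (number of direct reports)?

1

Ines directly manages Keiko. That is 1 direct report.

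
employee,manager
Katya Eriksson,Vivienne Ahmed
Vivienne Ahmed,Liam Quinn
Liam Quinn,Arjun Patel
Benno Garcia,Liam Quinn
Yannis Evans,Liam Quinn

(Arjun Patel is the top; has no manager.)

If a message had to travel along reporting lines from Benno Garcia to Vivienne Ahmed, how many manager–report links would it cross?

2

Benno Garcia is 1 level below Liam Quinn, and Vivienne Ahmed is 1 level below Liam Quinn (their lowest common manager). The shortest path runs up from Benno Garcia to Liam Quinn and back down to Vivienne Ahmed: 1 + 1 = 2 links.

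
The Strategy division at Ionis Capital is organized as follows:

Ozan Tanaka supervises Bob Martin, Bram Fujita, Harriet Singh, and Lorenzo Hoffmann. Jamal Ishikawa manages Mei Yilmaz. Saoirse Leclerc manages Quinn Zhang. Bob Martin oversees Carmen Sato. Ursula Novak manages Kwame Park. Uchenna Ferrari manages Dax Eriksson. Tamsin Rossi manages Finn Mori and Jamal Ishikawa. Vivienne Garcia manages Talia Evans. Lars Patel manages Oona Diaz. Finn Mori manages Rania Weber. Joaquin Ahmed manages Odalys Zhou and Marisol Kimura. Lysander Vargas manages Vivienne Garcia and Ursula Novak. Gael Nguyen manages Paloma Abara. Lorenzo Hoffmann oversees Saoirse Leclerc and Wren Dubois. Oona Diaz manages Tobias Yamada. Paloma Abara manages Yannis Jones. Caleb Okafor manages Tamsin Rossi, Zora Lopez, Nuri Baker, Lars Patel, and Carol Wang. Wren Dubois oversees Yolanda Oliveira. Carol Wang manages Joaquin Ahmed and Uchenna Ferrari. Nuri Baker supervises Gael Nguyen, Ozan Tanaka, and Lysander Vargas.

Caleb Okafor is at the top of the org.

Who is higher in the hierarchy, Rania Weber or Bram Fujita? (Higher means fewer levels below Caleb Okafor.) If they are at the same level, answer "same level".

Both Rania Weber and Bram Fujita are 3 levels below Caleb Okafor.

same level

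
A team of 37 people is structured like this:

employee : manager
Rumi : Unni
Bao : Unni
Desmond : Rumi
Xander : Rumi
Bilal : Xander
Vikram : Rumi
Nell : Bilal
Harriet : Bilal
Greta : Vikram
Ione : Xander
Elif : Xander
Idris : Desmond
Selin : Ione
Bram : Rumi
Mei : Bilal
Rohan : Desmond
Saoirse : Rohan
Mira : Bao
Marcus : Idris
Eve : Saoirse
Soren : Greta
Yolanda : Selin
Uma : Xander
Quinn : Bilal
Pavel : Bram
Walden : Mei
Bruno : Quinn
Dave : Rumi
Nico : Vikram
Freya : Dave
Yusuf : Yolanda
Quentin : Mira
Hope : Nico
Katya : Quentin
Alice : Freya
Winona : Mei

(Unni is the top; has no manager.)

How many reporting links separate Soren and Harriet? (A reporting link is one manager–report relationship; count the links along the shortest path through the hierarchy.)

6

Soren is 3 levels below Rumi, and Harriet is 3 levels below Rumi (their lowest common manager). The shortest path runs up from Soren to Rumi and back down to Harriet: 3 + 3 = 6 links.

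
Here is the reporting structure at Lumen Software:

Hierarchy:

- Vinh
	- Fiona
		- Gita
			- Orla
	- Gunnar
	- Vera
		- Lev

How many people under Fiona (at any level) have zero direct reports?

The only person in Fiona's organization with no one reporting to them is Orla. That is 1.

1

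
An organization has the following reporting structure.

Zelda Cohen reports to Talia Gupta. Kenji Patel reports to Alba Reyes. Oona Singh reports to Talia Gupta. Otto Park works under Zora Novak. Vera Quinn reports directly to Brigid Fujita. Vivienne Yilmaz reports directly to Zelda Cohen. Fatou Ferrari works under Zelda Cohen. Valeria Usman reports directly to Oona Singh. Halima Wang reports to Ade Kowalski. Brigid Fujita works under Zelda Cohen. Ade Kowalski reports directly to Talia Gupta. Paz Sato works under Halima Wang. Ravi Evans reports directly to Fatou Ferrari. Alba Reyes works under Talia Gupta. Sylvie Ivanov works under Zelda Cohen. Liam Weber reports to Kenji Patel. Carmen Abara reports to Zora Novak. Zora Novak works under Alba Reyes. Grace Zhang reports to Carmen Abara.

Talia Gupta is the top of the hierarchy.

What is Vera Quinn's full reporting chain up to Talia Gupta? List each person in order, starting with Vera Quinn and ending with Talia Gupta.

Vera Quinn -> Brigid Fujita -> Zelda Cohen -> Talia Gupta

Vera Quinn reports to Brigid Fujita. Brigid Fujita reports to Zelda Cohen. Zelda Cohen reports to Talia Gupta. Talia Gupta is at the top.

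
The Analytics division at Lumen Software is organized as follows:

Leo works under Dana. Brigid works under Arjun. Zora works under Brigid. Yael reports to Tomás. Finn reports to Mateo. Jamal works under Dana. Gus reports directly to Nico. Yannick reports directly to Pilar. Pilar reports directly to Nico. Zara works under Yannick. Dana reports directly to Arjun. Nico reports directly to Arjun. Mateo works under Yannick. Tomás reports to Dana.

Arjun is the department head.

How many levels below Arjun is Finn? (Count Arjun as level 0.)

Chain from Finn up to Arjun: Finn → Mateo → Yannick → Pilar → Nico → Arjun. That is 5 steps up, so Finn is 5 levels below Arjun.

5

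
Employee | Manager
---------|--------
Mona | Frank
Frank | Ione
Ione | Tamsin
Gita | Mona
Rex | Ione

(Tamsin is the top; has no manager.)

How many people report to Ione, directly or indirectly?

4

Ione directly manages Frank, Rex. Under Frank: Mona, Gita (2). Rex has no reports. So Ione's organization is 2 direct reports plus everyone under them: 3 + 1 = 4.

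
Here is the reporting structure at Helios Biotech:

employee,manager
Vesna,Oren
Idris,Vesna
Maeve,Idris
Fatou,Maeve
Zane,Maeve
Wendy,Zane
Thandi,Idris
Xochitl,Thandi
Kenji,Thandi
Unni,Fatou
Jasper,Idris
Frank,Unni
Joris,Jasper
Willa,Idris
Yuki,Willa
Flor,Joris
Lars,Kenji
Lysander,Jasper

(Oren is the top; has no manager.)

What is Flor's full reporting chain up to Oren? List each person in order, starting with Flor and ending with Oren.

Flor -> Joris -> Jasper -> Idris -> Vesna -> Oren

Flor reports to Joris. Joris reports to Jasper. Jasper reports to Idris. Idris reports to Vesna. Vesna reports to Oren. Oren is at the top.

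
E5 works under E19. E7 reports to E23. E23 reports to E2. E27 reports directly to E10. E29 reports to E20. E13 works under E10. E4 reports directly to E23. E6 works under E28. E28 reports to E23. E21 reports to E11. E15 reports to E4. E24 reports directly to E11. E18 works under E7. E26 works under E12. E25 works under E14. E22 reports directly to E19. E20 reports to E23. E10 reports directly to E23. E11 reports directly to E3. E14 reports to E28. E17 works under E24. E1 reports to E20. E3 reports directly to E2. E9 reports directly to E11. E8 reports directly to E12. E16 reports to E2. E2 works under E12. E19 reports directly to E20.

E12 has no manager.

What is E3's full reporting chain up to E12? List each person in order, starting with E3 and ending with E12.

E3 -> E2 -> E12

E3 reports to E2. E2 reports to E12. E12 is at the top.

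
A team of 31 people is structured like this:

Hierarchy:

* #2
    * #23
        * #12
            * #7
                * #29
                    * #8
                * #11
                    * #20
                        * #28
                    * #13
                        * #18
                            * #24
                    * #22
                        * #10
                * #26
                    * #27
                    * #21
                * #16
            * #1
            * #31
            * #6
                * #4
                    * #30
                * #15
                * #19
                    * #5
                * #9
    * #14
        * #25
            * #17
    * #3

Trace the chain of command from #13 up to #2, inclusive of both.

#13 reports to #11. #11 reports to #7. #7 reports to #12. #12 reports to #23. #23 reports to #2. #2 is at the top.

#13 -> #11 -> #7 -> #12 -> #23 -> #2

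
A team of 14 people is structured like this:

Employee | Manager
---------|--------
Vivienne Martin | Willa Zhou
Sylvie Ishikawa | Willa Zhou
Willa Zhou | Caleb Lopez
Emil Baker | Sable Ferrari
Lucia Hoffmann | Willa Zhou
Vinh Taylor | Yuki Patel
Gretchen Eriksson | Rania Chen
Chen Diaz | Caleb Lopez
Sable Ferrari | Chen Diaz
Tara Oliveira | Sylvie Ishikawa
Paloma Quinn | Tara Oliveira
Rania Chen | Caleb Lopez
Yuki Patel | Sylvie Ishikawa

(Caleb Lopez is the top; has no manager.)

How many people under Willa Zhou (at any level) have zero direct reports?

4

The people in Willa Zhou's organization with no one reporting to them are Vivienne Martin, Lucia Hoffmann, Vinh Taylor, Paloma Quinn. That is 4.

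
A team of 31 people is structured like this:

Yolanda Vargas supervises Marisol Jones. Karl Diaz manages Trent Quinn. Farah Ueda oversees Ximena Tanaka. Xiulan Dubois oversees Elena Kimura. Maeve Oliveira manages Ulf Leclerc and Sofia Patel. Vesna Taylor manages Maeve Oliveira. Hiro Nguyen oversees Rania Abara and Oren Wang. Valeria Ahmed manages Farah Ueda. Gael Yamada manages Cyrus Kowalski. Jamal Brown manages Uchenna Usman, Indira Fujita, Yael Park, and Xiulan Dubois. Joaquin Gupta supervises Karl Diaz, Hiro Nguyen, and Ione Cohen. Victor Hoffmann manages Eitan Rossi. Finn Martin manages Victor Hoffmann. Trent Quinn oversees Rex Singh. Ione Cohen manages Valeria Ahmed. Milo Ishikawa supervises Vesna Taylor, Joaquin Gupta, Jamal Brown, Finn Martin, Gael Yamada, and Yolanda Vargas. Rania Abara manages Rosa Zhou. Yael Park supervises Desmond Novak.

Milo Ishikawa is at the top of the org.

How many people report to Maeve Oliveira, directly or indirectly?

Maeve Oliveira directly manages Ulf Leclerc, Sofia Patel. Ulf Leclerc has no reports. Sofia Patel has no reports. So Maeve Oliveira's organization is 2 direct reports plus everyone under them: 1 + 1 = 2.

2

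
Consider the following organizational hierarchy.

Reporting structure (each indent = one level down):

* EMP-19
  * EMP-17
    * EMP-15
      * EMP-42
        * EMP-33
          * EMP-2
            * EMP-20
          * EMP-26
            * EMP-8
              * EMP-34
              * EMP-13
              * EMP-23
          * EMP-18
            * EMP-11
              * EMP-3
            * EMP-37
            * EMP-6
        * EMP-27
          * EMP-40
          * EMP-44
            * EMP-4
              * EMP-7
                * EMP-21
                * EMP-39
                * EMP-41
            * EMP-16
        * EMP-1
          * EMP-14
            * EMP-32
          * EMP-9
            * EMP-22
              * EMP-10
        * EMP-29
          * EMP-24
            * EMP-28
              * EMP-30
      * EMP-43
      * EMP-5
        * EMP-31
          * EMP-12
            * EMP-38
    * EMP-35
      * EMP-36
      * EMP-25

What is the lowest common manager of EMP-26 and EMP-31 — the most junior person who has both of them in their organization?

EMP-26's chain of managers is EMP-33, EMP-42, EMP-15, EMP-17, EMP-19. EMP-31's chain of managers is EMP-5, EMP-15, EMP-17, EMP-19. The first manager that appears in both chains is EMP-15.

EMP-15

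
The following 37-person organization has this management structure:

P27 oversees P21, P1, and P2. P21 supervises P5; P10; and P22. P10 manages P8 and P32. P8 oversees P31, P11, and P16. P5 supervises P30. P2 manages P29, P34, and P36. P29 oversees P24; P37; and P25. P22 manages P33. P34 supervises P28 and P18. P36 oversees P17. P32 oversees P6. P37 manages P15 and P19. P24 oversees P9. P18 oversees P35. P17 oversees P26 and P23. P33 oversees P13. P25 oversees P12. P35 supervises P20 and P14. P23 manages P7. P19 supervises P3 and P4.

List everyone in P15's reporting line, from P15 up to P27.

P15 reports to P37. P37 reports to P29. P29 reports to P2. P2 reports to P27. P27 is at the top.

P15 -> P37 -> P29 -> P2 -> P27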